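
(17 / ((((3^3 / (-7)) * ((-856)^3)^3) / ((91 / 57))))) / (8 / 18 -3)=-10829 / 970482768206526008558320877568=-0.00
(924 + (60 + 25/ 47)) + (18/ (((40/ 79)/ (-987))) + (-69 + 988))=-31193259/ 940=-33184.32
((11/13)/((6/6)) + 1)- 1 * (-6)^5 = 101112/13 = 7777.85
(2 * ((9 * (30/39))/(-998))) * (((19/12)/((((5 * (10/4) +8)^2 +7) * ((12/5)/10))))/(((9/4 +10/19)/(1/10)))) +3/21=2339079363/16374439991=0.14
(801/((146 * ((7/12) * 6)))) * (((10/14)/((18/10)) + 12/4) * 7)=19046/511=37.27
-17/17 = -1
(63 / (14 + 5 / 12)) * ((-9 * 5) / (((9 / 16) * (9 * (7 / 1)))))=-960 / 173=-5.55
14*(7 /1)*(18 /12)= 147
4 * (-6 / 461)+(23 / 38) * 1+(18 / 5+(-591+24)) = -49299751 / 87590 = -562.85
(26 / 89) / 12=13 / 534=0.02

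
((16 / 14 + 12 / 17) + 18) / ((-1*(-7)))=2362 / 833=2.84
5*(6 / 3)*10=100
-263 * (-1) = 263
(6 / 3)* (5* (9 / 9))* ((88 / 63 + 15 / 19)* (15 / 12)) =65425 / 2394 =27.33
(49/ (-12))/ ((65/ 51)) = -833/ 260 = -3.20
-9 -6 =-15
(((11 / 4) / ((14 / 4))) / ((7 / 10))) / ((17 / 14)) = 110 / 119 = 0.92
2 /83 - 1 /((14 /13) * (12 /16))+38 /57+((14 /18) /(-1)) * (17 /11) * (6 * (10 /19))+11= 2424991 /364287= 6.66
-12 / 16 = -3 / 4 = -0.75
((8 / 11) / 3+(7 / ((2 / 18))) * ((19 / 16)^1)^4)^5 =1474152449733207426912059196402975356893007 / 47311787058465621301391857287168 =31158249167.62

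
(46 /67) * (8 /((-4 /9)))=-828 /67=-12.36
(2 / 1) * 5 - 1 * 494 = -484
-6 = -6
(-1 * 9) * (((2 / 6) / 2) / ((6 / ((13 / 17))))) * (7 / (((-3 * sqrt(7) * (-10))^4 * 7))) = -0.00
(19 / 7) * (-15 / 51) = -95 / 119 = -0.80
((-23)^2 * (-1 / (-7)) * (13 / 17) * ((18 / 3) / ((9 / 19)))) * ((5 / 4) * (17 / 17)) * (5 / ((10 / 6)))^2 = 1959945 / 238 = 8235.06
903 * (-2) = -1806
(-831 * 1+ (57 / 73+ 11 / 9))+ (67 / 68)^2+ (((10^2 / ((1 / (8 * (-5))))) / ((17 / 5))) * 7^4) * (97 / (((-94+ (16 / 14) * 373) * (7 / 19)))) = -7910654388934013 / 3533156784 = -2238976.32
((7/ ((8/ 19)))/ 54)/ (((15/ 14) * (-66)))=-931/ 213840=-0.00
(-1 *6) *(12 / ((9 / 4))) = -32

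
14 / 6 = 7 / 3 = 2.33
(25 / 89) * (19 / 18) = 475 / 1602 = 0.30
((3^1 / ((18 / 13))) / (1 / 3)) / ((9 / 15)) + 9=19.83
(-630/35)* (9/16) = -81/8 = -10.12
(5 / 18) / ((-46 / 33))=-55 / 276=-0.20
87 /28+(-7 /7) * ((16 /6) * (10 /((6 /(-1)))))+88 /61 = 138259 /15372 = 8.99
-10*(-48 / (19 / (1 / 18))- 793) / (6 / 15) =1130225 / 57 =19828.51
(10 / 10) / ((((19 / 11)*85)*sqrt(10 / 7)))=11*sqrt(70) / 16150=0.01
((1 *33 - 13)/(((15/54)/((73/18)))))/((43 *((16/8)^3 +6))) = 146/301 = 0.49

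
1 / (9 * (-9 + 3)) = -1 / 54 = -0.02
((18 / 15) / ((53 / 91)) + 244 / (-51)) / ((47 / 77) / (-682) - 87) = 0.03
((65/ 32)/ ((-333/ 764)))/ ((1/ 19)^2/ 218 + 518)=-0.01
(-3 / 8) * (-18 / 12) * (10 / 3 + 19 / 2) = 231 / 32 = 7.22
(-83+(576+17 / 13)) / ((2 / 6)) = 19278 / 13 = 1482.92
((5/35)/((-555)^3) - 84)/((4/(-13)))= 1306771420513/4786708500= 273.00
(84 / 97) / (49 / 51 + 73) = 1071 / 91471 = 0.01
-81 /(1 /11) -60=-951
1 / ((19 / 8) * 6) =4 / 57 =0.07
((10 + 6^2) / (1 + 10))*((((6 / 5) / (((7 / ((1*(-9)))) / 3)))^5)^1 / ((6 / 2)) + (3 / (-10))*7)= -1715922492549 / 577740625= -2970.06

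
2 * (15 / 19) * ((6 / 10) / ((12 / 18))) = 27 / 19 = 1.42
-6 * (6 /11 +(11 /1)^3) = -87882 /11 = -7989.27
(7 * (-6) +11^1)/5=-31/5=-6.20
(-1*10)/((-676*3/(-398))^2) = -198005/514098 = -0.39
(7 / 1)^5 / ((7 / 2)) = 4802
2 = 2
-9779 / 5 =-1955.80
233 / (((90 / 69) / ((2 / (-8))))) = -5359 / 120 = -44.66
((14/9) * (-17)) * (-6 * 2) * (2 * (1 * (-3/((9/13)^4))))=-54380144/6561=-8288.39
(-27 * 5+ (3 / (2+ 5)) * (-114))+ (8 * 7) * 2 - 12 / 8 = -1027 / 14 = -73.36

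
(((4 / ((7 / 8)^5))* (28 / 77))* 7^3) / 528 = 32768 / 17787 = 1.84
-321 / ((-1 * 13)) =24.69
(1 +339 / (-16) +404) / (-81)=-2047 / 432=-4.74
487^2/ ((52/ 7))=1660183/ 52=31926.60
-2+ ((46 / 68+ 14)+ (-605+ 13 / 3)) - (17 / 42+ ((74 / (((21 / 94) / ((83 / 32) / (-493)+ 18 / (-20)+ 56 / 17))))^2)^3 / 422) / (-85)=303139683763945105795944783365801370694249909 / 44298817662823453868974080000000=6843064888802.81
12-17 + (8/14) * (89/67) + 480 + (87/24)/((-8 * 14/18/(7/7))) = 14262897/30016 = 475.18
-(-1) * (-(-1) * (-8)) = -8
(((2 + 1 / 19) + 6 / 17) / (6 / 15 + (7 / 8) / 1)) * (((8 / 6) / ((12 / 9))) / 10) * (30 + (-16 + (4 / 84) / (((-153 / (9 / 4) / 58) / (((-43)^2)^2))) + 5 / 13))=-95367829966 / 3640533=-26196.12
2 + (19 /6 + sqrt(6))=sqrt(6) + 31 /6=7.62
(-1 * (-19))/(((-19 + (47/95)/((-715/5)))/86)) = -11098945/129081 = -85.98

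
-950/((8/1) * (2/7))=-3325/8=-415.62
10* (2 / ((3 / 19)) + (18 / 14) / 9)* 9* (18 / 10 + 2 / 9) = 6994 / 3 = 2331.33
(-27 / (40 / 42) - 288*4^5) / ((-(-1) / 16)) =-23595228 / 5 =-4719045.60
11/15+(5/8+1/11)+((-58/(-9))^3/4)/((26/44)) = 478214207/4169880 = 114.68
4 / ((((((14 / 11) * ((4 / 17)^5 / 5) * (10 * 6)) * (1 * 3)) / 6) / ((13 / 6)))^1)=203039551 / 129024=1573.66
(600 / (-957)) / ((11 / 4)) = -0.23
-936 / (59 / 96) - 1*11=-90505 / 59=-1533.98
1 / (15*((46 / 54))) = 9 / 115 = 0.08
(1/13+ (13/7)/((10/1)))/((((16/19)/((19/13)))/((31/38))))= 140771/378560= 0.37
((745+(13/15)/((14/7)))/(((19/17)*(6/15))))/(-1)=-20009/12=-1667.42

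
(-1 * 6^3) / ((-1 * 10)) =108 / 5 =21.60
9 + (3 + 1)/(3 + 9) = 28/3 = 9.33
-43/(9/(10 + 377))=-1849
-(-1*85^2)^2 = -52200625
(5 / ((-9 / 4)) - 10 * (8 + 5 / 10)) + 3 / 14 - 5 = -11593 / 126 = -92.01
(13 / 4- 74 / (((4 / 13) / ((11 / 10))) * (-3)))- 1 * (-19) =3313 / 30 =110.43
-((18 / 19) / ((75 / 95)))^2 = -36 / 25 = -1.44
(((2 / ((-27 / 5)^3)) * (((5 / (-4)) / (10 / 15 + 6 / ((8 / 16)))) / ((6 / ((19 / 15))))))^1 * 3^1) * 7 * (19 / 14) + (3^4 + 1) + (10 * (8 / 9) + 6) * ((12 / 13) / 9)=341996027 / 4094064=83.53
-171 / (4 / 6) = -513 / 2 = -256.50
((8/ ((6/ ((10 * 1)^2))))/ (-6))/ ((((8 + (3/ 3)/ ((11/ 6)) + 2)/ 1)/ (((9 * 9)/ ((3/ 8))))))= -13200/ 29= -455.17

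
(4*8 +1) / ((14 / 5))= 165 / 14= 11.79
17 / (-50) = -17 / 50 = -0.34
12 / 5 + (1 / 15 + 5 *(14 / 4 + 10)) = 2099 / 30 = 69.97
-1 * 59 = -59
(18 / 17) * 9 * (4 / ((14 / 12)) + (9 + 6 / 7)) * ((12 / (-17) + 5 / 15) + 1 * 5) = 1185192 / 2023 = 585.86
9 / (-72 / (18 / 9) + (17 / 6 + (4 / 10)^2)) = -1350 / 4951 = -0.27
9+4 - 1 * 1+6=18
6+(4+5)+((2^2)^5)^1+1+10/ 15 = 3122/ 3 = 1040.67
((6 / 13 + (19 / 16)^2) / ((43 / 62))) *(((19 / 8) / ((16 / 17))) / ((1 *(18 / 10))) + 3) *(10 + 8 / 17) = 87149247581 / 700637184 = 124.39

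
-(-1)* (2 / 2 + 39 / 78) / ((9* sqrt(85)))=sqrt(85) / 510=0.02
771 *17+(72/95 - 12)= 1244097/95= 13095.76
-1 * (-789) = 789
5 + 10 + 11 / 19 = 296 / 19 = 15.58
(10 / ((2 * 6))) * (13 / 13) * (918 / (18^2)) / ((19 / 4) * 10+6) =0.04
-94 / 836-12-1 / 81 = -410521 / 33858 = -12.12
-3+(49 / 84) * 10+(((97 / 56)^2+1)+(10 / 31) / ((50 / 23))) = 10181489 / 1458240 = 6.98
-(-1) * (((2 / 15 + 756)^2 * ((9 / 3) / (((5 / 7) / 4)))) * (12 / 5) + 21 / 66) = 23052461.07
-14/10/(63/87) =-29/15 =-1.93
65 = 65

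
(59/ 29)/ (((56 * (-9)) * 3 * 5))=-59/ 219240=-0.00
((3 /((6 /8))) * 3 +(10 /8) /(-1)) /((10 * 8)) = 43 /320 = 0.13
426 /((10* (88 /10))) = 213 /44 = 4.84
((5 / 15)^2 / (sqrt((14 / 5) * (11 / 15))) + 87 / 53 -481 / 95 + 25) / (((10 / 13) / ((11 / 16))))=13 * sqrt(462) / 4032 + 15536521 / 805600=19.35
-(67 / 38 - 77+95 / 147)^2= -173608055569 / 31203396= -5563.76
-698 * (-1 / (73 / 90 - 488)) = -62820 / 43847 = -1.43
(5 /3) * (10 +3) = 65 /3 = 21.67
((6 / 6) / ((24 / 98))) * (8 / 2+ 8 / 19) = 343 / 19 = 18.05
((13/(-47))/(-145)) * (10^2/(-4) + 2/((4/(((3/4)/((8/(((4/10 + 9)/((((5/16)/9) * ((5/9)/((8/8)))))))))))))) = -14027/3407500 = -0.00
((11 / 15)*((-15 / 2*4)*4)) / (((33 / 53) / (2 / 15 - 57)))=361672 / 45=8037.16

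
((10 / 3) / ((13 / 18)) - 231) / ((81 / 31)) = -86.64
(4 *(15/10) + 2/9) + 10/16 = 6.85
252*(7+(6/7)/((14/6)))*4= 7426.29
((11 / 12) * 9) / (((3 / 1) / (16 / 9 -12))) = -253 / 9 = -28.11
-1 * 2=-2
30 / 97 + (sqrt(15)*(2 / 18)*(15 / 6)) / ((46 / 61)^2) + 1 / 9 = 367 / 873 + 18605*sqrt(15) / 38088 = 2.31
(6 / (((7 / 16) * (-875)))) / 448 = -0.00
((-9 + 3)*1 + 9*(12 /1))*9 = 918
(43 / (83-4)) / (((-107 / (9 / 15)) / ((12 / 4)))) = -387 / 42265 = -0.01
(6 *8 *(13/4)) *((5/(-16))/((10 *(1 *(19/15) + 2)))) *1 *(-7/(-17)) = -585/952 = -0.61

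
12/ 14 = 6/ 7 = 0.86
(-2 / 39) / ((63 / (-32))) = 64 / 2457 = 0.03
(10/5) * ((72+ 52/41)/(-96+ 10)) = -1.70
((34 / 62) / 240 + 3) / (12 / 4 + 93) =0.03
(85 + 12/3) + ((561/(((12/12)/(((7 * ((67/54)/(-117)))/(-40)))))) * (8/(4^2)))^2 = 2534002241809/28385510400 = 89.27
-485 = -485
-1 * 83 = -83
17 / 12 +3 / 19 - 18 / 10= -257 / 1140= -0.23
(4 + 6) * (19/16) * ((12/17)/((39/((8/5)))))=76/221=0.34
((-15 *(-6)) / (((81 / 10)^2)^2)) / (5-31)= -50000 / 62178597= -0.00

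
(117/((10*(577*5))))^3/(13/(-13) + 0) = -0.00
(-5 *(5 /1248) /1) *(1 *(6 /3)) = -25 /624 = -0.04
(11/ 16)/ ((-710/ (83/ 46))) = -913/ 522560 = -0.00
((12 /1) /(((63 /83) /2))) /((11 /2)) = 1328 /231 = 5.75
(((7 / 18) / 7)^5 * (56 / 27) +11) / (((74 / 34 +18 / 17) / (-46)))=-27428735629 / 175375530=-156.40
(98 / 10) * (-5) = -49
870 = 870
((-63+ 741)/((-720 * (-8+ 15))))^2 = 12769/705600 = 0.02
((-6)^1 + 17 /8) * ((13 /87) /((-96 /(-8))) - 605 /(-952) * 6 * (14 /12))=-4908757 /283968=-17.29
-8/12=-2/3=-0.67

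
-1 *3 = -3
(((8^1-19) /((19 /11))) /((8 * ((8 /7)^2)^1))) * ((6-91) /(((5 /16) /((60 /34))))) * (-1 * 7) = -622545 /304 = -2047.85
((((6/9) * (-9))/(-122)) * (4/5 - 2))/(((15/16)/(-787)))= 75552/1525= 49.54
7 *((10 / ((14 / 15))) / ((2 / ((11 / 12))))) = 275 / 8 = 34.38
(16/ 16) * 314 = 314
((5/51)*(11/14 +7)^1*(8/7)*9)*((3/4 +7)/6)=16895/1666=10.14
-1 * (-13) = 13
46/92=1/2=0.50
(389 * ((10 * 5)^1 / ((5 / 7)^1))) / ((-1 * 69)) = -394.64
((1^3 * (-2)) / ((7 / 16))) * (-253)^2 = -2048288 / 7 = -292612.57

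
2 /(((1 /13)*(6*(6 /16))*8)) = 13 /9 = 1.44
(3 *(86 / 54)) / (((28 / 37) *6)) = 1591 / 1512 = 1.05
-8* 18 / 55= -2.62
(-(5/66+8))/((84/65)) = -34645/5544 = -6.25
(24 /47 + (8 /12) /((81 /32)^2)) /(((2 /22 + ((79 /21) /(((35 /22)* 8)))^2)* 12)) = 1501856232800 /5226935054157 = 0.29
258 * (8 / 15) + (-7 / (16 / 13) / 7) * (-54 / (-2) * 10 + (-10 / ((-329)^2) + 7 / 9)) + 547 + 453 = 71511262597 / 77933520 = 917.59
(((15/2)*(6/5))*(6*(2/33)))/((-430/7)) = -126/2365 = -0.05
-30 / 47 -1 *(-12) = 534 / 47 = 11.36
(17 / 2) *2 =17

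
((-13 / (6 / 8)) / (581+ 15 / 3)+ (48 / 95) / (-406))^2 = 273012520036 / 287353860795225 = 0.00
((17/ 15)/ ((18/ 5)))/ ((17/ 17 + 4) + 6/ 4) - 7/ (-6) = 853/ 702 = 1.22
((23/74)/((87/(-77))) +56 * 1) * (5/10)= 358757/12876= 27.86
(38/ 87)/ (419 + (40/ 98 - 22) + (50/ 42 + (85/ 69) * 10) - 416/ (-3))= 21413/ 26943088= 0.00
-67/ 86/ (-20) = 0.04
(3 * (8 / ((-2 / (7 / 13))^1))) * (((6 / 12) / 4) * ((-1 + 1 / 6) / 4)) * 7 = 245 / 208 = 1.18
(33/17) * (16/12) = 44/17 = 2.59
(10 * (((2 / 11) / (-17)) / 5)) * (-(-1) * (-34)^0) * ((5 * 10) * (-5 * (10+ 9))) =101.60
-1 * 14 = -14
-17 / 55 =-0.31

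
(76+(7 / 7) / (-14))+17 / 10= 2717 / 35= 77.63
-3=-3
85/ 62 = 1.37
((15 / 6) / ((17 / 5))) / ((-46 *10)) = -5 / 3128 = -0.00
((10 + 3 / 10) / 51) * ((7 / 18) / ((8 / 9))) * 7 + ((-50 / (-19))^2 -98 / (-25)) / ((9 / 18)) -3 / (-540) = 985996361 / 44186400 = 22.31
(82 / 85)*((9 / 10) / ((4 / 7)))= 1.52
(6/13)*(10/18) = 10/39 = 0.26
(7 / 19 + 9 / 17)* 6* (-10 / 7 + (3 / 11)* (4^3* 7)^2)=431384280 / 1463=294862.80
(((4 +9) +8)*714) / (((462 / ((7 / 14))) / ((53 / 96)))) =6307 / 704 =8.96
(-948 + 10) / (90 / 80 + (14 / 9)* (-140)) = 67536 / 15599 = 4.33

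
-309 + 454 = 145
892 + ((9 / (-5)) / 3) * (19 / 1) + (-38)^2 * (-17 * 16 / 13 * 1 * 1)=-1906601 / 65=-29332.32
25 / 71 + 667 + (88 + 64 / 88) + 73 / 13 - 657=1062966 / 10153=104.69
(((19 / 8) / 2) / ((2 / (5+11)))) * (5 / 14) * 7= 95 / 4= 23.75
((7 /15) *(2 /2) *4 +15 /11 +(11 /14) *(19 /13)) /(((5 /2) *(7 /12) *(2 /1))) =262982 /175175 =1.50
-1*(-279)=279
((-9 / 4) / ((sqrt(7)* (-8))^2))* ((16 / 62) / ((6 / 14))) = -3 / 992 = -0.00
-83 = -83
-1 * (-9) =9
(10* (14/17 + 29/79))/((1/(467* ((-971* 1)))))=-7250777430/1343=-5398940.75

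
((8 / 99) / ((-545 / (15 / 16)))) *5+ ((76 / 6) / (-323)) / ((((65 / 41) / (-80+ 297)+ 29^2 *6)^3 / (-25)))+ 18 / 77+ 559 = 559.23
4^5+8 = 1032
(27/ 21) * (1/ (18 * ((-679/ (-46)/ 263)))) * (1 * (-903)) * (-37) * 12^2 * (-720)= -2993436207360/ 679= -4408595298.03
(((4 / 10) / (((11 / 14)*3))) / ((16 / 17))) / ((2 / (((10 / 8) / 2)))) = 119 / 2112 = 0.06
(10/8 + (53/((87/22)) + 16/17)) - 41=-150305/5916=-25.41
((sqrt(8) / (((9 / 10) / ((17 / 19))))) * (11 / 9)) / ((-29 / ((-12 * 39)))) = 194480 * sqrt(2) / 4959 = 55.46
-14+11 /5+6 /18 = -172 /15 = -11.47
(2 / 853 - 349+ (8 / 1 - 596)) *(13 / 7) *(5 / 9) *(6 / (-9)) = 103903670 / 161217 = 644.50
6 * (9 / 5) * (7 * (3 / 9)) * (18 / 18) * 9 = 1134 / 5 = 226.80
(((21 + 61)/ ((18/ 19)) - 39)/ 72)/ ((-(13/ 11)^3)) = -0.40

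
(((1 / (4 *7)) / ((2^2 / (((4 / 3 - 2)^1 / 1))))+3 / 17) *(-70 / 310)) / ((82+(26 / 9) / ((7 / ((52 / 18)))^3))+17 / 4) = -365318667 / 820247926306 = -0.00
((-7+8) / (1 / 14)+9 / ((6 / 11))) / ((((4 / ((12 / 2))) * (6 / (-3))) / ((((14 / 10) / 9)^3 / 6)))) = -20923 / 1458000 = -0.01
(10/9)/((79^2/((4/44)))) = 0.00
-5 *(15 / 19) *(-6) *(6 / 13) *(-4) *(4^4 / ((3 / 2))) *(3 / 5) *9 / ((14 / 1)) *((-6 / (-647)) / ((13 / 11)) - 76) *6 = 2726501990400 / 2077517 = 1312384.92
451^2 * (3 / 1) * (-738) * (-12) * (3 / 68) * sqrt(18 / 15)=4052968326 * sqrt(30) / 85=261164962.00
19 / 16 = 1.19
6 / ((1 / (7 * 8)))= 336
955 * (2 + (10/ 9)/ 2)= 21965/ 9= 2440.56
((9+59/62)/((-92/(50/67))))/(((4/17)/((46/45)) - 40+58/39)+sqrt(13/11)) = 155948091975 * sqrt(143)/31118979102525788+16417788462075/7779744775631447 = 0.00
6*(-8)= -48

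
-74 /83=-0.89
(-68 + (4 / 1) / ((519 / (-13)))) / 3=-35344 / 1557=-22.70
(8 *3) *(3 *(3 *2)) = 432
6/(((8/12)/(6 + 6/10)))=297/5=59.40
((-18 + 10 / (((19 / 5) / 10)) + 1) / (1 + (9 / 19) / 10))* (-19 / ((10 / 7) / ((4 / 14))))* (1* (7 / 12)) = -7847 / 398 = -19.72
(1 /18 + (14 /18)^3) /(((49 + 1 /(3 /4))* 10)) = 767 /733860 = 0.00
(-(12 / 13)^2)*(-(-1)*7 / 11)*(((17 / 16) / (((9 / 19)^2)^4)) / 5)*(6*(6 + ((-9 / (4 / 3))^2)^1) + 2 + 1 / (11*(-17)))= -55377675615956183 / 3912277323240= -14154.84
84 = 84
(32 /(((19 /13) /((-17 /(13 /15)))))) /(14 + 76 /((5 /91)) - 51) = -40800 /127889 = -0.32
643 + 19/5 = 3234/5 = 646.80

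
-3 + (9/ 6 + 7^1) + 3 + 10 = 37/ 2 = 18.50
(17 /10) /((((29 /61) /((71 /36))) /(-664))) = -6111041 /1305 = -4682.79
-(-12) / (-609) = -4 / 203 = -0.02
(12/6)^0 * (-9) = -9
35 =35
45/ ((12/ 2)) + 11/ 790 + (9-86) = -27447/ 395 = -69.49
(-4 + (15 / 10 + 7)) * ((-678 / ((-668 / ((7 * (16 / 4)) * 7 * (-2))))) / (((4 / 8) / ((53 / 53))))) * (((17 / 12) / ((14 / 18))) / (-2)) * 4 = 2178414 / 167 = 13044.40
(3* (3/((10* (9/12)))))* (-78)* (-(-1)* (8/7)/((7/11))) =-41184/245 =-168.10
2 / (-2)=-1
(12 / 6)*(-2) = -4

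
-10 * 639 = -6390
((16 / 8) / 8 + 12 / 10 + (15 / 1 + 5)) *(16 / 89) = 1716 / 445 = 3.86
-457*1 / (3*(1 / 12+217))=-1828 / 2605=-0.70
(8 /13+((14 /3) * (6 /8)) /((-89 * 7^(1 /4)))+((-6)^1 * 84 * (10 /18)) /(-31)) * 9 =34992 /403 - 9 * 7^(3 /4) /178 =86.61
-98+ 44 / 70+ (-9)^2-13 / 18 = -10769 / 630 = -17.09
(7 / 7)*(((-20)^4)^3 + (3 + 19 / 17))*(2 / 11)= 139264000000000140 / 187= 744727272727273.48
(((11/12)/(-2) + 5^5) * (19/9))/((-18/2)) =-1424791/1944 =-732.92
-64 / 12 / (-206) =8 / 309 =0.03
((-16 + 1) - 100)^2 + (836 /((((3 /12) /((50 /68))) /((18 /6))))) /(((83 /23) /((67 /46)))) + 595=23700920 /1411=16797.25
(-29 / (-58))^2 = 0.25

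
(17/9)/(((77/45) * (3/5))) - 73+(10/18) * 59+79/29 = -716624/20097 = -35.66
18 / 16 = 9 / 8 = 1.12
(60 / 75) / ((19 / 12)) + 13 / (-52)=97 / 380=0.26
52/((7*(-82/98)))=-364/41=-8.88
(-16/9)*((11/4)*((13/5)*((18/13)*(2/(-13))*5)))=176/13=13.54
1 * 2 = 2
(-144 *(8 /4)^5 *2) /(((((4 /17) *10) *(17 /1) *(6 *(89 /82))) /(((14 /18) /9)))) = -36736 /12015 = -3.06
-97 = -97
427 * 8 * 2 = 6832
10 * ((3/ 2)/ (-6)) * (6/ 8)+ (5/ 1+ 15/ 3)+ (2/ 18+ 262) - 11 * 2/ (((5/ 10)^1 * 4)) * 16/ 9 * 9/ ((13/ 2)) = 227597/ 936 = 243.16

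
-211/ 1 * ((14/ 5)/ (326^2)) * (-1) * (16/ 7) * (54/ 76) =22788/ 2524055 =0.01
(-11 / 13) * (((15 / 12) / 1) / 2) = -55 / 104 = -0.53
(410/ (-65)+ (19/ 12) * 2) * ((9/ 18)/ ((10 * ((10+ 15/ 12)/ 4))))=-98/ 1755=-0.06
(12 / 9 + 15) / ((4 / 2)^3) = 49 / 24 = 2.04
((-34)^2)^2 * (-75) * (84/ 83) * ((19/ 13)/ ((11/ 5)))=-67385381.75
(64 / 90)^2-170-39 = -422201 / 2025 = -208.49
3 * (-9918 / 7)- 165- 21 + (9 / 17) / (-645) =-113509701 / 25585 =-4436.57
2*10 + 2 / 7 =142 / 7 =20.29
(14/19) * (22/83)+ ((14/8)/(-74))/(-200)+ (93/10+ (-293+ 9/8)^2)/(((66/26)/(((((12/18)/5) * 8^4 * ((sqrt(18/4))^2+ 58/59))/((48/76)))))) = 260330942344664332781/1635919243200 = 159134348.12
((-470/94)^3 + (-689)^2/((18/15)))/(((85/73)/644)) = 11155265926/51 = 218730704.43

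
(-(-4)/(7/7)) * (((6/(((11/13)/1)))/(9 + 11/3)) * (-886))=-1983.96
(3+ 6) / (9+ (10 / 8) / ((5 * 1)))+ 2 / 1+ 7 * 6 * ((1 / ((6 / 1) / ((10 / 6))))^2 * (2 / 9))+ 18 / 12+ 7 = 219257 / 17982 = 12.19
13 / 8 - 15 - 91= -104.38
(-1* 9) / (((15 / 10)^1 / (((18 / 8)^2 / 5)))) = -243 / 40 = -6.08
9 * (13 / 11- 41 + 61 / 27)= -11155 / 33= -338.03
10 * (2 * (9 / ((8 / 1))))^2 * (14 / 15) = 189 / 4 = 47.25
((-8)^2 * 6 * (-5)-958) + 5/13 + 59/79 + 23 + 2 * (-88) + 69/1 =-3040812/1027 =-2960.87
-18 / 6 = -3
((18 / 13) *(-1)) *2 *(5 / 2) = -90 / 13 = -6.92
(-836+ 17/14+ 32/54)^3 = -31352719224953125/54010152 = -580496778.18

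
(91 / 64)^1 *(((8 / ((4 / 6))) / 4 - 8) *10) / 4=-2275 / 128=-17.77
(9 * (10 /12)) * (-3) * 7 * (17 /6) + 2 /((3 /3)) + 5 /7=-12419 /28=-443.54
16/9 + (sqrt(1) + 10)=115/9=12.78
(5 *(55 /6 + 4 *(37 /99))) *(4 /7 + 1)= 10555 /126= 83.77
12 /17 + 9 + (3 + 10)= 386 /17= 22.71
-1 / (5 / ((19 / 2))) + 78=761 / 10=76.10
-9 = -9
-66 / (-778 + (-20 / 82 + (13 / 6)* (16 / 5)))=20295 / 237178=0.09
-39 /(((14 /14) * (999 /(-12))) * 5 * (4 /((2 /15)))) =26 /8325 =0.00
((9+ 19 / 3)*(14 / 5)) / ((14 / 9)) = 138 / 5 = 27.60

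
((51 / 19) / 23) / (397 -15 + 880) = 51 / 551494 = 0.00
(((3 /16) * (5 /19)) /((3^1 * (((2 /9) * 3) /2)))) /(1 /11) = 0.54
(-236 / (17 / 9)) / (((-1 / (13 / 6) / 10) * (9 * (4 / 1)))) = 3835 / 51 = 75.20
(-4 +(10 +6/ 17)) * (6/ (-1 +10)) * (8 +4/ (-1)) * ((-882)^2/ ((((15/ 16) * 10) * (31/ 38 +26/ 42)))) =476761614336/ 486625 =979731.03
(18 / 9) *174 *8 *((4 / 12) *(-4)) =-3712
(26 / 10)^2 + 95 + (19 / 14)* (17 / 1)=43691 / 350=124.83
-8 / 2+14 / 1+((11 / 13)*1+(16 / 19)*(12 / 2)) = 3927 / 247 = 15.90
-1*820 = -820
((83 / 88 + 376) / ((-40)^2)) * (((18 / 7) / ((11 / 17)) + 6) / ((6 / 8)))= 66342 / 21175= 3.13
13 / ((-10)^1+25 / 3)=-39 / 5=-7.80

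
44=44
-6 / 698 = -0.01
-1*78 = -78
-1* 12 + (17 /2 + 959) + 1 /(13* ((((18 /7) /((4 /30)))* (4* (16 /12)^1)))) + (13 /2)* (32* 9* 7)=131596927 /9360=14059.50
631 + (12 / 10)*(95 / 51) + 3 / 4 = 43111 / 68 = 633.99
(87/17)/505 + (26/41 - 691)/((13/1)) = -242952054/4575805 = -53.09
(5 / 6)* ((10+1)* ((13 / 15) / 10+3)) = 5093 / 180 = 28.29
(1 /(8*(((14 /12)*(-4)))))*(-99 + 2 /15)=1483 /560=2.65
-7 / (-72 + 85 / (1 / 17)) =-7 / 1373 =-0.01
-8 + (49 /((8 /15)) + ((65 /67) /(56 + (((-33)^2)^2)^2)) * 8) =83.88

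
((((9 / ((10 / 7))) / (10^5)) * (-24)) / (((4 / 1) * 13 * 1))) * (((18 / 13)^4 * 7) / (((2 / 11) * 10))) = -95482233 / 232058125000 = -0.00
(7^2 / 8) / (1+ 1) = 49 / 16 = 3.06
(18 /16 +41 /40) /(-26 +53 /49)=-2107 /24420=-0.09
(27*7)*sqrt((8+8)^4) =48384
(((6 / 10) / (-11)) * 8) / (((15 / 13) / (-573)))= 59592 / 275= 216.70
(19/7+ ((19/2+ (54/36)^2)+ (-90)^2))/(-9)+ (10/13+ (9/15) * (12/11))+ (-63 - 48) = -20243891/20020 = -1011.18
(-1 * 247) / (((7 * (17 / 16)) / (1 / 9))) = -3952 / 1071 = -3.69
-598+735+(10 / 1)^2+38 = 275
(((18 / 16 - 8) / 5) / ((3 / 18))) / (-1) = 33 / 4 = 8.25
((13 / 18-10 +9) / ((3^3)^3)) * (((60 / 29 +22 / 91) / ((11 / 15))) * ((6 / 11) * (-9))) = 152450 / 698350653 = 0.00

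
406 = 406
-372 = -372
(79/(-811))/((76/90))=-3555/30818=-0.12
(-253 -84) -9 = -346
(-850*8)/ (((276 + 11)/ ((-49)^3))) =114287600/ 41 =2787502.44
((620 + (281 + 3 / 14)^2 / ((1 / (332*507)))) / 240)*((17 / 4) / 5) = 11088321839773 / 235200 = 47144225.51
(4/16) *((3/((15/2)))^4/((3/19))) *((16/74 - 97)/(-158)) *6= 272156/1826875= 0.15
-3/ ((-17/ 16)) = 48/ 17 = 2.82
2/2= 1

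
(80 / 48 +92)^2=8773.44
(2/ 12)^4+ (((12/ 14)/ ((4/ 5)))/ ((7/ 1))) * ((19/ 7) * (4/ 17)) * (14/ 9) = 164993/ 1079568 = 0.15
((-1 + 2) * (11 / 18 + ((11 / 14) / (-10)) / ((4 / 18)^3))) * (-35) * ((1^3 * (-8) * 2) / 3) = -66011 / 54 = -1222.43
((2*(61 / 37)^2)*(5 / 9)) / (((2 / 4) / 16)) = 1190720 / 12321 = 96.64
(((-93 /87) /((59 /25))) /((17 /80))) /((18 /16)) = -496000 /261783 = -1.89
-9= -9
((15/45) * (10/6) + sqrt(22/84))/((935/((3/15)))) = 0.00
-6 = -6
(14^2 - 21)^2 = 30625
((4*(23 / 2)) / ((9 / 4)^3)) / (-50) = -1472 / 18225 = -0.08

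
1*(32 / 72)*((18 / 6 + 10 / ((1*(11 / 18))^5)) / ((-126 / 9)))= -12919222 / 3382071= -3.82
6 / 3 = 2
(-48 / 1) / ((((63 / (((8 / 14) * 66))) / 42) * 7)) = -8448 / 49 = -172.41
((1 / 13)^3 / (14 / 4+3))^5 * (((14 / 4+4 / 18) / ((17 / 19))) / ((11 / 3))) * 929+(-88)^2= 82564860544171746989154965456 / 10661784677708128485167361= 7744.00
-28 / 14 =-2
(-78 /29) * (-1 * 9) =702 /29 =24.21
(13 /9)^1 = 13 /9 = 1.44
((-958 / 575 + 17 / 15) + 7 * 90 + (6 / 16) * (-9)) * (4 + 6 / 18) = 112320949 / 41400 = 2713.07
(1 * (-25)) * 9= -225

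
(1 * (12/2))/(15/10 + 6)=4/5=0.80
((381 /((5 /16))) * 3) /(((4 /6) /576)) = 15800832 /5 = 3160166.40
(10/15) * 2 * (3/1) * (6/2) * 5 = 60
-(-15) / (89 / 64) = 960 / 89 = 10.79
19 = 19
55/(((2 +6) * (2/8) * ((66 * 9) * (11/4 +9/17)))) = 85/6021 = 0.01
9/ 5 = 1.80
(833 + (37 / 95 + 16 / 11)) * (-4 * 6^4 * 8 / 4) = -8655662.79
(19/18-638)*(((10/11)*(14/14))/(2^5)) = -57325/3168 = -18.10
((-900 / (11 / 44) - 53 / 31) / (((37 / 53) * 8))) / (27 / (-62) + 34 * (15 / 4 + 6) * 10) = -5917609 / 30414444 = -0.19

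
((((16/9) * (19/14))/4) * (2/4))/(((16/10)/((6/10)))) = 19/168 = 0.11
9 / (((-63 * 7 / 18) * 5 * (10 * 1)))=-9 / 1225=-0.01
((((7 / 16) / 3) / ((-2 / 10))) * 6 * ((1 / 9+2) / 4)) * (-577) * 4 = 383705 / 72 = 5329.24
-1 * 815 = -815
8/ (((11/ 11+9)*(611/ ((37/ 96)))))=37/ 73320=0.00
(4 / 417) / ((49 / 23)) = 92 / 20433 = 0.00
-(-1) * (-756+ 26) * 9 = -6570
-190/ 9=-21.11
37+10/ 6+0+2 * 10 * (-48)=-2764/ 3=-921.33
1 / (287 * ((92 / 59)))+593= 15657631 / 26404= 593.00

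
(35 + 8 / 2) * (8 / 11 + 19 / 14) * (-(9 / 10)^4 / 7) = -82137159 / 10780000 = -7.62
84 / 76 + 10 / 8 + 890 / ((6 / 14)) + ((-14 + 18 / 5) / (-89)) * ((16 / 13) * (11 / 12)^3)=1898539241 / 913140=2079.13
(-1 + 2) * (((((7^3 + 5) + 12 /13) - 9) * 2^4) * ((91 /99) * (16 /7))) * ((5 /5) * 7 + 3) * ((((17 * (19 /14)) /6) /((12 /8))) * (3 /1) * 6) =5272702.34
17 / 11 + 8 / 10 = 129 / 55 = 2.35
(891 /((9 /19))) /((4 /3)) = 5643 /4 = 1410.75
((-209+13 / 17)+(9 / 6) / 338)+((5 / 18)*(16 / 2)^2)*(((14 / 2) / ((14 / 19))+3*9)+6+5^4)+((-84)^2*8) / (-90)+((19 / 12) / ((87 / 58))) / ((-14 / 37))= 19961377207 / 1809990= 11028.45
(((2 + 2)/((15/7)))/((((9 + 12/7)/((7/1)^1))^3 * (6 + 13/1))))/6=1647086/360703125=0.00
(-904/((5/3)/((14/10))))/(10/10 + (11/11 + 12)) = -1356/25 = -54.24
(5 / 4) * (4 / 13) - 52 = -671 / 13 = -51.62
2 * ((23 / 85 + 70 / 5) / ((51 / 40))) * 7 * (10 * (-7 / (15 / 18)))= -3803968 / 289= -13162.52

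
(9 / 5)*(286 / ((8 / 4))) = 1287 / 5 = 257.40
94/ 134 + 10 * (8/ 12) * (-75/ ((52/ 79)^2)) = -52236603/ 45292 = -1153.33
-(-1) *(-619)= -619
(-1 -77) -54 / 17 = -1380 / 17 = -81.18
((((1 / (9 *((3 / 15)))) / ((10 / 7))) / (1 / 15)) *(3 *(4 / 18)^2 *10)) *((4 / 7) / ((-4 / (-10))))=1000 / 81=12.35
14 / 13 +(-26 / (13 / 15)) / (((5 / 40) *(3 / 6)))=-6226 / 13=-478.92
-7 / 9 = -0.78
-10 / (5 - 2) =-10 / 3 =-3.33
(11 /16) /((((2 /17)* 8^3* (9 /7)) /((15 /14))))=935 /98304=0.01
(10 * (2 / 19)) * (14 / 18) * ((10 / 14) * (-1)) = -100 / 171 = -0.58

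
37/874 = 0.04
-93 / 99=-31 / 33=-0.94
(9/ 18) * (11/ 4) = 1.38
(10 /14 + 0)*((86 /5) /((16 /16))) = 86 /7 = 12.29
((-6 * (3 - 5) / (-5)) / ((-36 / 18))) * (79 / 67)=474 / 335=1.41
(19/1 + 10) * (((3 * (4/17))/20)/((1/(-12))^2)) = 12528/85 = 147.39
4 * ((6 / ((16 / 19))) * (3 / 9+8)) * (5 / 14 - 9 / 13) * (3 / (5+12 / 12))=-28975 / 728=-39.80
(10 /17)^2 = 100 /289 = 0.35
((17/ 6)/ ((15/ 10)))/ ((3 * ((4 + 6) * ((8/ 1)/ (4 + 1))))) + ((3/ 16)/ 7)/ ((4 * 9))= 485/ 12096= 0.04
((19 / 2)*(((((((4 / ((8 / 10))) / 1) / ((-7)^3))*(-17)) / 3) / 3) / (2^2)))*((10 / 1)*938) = 613.41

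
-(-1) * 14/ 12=7/ 6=1.17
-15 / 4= -3.75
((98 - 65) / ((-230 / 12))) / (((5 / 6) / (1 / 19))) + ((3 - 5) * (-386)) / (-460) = -19523 / 10925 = -1.79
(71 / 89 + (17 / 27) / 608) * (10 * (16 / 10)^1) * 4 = 51.12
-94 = -94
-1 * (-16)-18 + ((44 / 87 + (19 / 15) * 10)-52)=-1184 / 29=-40.83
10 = 10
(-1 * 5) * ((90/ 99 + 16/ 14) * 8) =-6320/ 77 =-82.08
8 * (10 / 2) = 40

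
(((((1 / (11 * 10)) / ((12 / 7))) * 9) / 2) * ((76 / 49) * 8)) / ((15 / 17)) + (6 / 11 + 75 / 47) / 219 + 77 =510840976 / 6604675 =77.35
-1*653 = -653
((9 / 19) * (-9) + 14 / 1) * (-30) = -5550 / 19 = -292.11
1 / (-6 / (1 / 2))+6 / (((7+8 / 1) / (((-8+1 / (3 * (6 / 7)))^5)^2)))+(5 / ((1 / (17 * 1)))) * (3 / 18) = 2329194173273592215569 / 8926168066560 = 260939986.33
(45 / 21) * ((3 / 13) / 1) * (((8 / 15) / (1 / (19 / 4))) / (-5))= -114 / 455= -0.25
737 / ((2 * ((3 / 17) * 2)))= 12529 / 12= 1044.08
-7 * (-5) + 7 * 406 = 2877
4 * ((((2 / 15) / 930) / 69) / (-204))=-1 / 24545025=-0.00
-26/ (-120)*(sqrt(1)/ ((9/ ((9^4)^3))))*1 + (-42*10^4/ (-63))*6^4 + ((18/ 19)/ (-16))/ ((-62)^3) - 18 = 1233104512452177501/ 181129280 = 6807869563.95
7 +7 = 14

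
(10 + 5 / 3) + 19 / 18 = 12.72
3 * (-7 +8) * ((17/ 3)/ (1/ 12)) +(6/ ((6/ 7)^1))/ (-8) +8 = 1689/ 8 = 211.12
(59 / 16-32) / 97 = -453 / 1552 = -0.29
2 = 2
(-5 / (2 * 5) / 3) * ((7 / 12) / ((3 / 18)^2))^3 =-3087 / 2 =-1543.50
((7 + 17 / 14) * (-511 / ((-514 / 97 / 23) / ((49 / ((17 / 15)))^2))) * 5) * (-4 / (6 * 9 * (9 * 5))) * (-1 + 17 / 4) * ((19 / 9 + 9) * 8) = -1461489810462500 / 18048339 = -80976416.19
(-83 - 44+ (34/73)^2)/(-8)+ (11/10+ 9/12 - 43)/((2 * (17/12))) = 4799091/3623720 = 1.32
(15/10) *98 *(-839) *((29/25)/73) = -3576657/1825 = -1959.81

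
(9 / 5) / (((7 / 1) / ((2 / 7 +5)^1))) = 333 / 245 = 1.36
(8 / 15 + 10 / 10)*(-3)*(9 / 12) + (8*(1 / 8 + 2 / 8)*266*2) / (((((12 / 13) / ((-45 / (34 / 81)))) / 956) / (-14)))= 843487116027 / 340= 2480844458.90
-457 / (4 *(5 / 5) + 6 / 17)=-7769 / 74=-104.99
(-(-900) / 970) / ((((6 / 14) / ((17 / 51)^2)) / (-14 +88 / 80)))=-301 / 97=-3.10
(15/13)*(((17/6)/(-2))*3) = -255/52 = -4.90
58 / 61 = 0.95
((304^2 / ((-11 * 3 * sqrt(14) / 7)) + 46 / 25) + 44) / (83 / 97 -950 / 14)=-389067 / 568675 + 15687616 * sqrt(14) / 750651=77.51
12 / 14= 6 / 7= 0.86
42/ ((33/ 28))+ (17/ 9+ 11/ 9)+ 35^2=125111/ 99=1263.75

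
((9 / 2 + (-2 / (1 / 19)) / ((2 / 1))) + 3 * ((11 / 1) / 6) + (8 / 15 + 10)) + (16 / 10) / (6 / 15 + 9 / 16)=3691 / 1155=3.20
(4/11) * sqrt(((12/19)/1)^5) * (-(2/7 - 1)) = 5760 * sqrt(57)/528143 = 0.08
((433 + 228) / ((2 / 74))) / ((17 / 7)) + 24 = 171607 / 17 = 10094.53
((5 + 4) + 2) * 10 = 110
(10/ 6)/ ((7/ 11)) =55/ 21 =2.62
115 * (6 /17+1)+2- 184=-449 /17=-26.41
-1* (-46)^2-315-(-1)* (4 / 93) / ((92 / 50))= -5199859 / 2139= -2430.98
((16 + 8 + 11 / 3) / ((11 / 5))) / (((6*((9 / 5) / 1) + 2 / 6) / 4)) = 8300 / 1837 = 4.52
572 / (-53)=-572 / 53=-10.79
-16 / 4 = -4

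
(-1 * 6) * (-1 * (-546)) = -3276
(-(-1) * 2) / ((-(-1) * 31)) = 2 / 31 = 0.06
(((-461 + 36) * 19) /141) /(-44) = 8075 /6204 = 1.30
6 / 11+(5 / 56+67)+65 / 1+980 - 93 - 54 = 965.63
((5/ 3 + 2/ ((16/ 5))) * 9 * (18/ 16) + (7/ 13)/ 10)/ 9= 96749/ 37440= 2.58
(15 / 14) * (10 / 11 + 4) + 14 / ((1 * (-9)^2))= 33883 / 6237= 5.43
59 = 59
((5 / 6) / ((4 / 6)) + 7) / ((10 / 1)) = 33 / 40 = 0.82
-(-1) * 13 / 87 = 13 / 87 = 0.15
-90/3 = -30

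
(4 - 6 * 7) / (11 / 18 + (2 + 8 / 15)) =-3420 / 283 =-12.08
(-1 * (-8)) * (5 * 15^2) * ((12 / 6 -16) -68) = -738000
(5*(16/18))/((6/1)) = 20/27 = 0.74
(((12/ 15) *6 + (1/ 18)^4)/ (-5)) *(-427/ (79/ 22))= 11833758013/ 103663800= 114.16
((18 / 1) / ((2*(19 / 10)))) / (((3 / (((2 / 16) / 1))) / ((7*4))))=105 / 19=5.53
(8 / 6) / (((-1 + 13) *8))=1 / 72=0.01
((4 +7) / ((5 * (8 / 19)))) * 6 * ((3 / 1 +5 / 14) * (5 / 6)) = 9823 / 112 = 87.71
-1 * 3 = -3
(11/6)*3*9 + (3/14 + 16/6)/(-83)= 86218/1743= 49.47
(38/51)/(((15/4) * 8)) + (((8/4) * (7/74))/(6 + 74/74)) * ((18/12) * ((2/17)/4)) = 2947/113220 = 0.03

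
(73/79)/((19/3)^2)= 657/28519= 0.02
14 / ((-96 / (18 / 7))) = -3 / 8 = -0.38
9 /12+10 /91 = 313 /364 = 0.86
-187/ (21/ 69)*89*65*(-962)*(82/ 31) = 1962735285940/ 217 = 9044863068.85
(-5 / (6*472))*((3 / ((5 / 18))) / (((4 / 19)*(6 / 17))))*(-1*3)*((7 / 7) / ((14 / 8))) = 2907 / 6608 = 0.44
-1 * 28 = -28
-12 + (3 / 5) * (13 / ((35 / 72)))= 708 / 175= 4.05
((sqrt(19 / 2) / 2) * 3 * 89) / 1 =267 * sqrt(38) / 4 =411.47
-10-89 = -99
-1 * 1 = -1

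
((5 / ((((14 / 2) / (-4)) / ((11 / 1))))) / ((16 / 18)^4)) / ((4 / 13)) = -4691115 / 28672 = -163.61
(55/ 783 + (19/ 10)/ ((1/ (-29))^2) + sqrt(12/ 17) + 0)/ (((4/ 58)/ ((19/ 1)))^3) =167284151* sqrt(51)/ 68 + 72175075748833/ 2160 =33431955270.63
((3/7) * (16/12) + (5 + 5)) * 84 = 888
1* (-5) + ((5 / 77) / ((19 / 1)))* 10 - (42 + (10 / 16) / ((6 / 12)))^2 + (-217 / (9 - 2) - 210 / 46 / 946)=-1906.53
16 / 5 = 3.20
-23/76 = -0.30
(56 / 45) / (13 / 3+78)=56 / 3705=0.02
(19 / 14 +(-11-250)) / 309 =-3635 / 4326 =-0.84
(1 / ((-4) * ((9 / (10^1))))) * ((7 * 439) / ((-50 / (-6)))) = -3073 / 30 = -102.43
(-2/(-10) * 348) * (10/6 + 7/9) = 2552/15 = 170.13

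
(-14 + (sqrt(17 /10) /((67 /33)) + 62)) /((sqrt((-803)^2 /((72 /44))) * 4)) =0.02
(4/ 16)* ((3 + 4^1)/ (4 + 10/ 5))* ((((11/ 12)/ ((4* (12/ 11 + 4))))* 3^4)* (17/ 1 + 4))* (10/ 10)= 22869/ 1024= 22.33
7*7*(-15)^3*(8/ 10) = -132300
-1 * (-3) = 3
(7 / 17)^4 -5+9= 336485 / 83521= 4.03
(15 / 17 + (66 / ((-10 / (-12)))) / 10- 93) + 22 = -26434 / 425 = -62.20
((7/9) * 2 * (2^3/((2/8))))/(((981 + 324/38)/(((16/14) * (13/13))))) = 9728/169209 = 0.06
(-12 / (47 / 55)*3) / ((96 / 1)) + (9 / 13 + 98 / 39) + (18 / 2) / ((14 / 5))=613895 / 102648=5.98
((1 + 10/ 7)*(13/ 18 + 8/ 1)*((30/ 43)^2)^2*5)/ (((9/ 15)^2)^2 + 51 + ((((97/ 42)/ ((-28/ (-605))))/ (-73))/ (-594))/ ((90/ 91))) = 639162778500000000/ 1302370424291931023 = 0.49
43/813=0.05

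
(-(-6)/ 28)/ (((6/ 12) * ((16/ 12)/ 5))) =45/ 28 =1.61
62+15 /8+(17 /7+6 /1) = 4049 /56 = 72.30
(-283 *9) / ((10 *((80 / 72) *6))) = -7641 / 200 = -38.20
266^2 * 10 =707560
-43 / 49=-0.88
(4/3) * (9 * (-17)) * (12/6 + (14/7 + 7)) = -2244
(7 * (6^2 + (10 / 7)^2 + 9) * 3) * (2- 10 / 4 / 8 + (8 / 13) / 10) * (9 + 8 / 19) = 450306183 / 27664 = 16277.70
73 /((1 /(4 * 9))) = 2628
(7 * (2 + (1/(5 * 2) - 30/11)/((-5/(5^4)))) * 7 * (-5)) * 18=-16028145/11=-1457104.09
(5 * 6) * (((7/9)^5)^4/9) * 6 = 1595845325952240020/12157665459056928801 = 0.13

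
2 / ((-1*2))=-1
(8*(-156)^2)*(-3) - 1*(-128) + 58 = -583878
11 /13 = 0.85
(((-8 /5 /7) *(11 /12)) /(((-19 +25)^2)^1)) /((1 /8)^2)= -352 /945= -0.37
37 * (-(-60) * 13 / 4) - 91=7124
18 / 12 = 3 / 2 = 1.50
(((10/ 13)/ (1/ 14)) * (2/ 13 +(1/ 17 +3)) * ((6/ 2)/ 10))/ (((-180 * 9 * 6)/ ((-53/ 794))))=26341/ 369548244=0.00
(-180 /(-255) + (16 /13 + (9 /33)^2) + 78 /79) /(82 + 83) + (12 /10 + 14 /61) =30781596173 /21262705035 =1.45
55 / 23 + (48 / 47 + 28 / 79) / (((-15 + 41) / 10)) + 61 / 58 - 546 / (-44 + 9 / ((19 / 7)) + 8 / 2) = 846262240673 / 44880419662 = 18.86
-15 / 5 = -3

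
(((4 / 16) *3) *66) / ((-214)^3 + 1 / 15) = -1485 / 294010318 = -0.00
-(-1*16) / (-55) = -16 / 55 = -0.29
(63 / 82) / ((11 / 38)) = 1197 / 451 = 2.65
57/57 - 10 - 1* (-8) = -1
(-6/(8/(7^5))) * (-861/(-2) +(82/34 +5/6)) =-371787647/68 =-5467465.40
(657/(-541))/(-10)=657/5410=0.12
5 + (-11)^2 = 126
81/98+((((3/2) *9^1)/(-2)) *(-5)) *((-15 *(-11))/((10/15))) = 3274749/392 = 8353.95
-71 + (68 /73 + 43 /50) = -252611 /3650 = -69.21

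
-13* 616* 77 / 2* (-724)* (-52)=-11607179584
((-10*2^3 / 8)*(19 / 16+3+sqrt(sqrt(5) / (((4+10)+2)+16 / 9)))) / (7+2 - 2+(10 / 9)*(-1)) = -3015 / 424 - 27*sqrt(2)*5^(3 / 4) / 212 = -7.71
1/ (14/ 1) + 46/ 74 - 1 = -159/ 518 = -0.31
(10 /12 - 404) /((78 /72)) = -4838 /13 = -372.15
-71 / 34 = -2.09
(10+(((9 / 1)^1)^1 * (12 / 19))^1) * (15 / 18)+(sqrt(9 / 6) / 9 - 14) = -53 / 57+sqrt(6) / 18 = -0.79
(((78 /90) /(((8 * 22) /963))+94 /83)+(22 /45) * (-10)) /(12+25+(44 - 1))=647951 /52588800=0.01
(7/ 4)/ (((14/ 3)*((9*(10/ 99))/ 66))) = 1089/ 40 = 27.22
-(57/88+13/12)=-457/264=-1.73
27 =27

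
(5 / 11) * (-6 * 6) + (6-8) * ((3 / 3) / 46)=-4151 / 253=-16.41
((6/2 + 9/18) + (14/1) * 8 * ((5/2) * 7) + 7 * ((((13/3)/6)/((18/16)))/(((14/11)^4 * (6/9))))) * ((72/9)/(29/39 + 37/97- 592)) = -183679934581/6900309360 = -26.62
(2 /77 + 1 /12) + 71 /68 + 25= 205409 /7854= 26.15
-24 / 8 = -3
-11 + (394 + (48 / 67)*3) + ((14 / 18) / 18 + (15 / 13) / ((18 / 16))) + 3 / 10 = 136346194 / 352755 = 386.52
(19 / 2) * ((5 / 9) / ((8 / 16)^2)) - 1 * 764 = -6686 / 9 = -742.89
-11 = -11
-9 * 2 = -18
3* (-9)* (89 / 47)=-51.13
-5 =-5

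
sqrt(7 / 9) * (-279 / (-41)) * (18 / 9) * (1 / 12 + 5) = 1891 * sqrt(7) / 82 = 61.01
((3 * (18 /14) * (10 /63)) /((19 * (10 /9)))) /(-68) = -27 /63308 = -0.00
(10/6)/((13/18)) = 30/13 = 2.31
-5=-5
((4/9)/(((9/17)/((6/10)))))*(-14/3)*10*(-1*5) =9520/81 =117.53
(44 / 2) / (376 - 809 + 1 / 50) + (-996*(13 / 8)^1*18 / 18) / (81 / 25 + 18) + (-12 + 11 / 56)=-18895260953 / 214584888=-88.05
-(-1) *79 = 79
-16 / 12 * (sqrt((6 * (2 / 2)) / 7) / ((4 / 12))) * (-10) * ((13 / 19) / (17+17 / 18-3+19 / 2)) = 1.04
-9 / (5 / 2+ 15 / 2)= -9 / 10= -0.90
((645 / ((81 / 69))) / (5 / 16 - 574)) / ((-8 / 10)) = 98900 / 82611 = 1.20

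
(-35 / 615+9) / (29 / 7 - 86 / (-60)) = 77000 / 48011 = 1.60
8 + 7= 15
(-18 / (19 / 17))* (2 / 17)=-36 / 19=-1.89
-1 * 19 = -19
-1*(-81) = 81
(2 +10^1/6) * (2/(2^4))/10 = 11/240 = 0.05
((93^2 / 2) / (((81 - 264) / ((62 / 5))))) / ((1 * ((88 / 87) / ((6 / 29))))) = -804357 / 13420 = -59.94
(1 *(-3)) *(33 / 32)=-99 / 32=-3.09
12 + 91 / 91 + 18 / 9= 15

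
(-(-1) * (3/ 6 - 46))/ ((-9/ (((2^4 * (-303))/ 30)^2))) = 29705312/ 225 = 132023.61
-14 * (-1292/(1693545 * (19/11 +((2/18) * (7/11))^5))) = 4095597148236/662345795386405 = 0.01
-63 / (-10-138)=63 / 148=0.43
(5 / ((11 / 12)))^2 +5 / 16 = 58205 / 1936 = 30.06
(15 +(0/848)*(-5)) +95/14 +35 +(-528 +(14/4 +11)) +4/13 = -41533/91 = -456.41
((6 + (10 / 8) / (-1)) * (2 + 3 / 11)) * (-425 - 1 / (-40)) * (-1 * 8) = 1614905 / 44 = 36702.39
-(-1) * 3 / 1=3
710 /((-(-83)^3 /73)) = 51830 /571787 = 0.09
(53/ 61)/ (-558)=-53/ 34038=-0.00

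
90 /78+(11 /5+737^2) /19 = 28589.11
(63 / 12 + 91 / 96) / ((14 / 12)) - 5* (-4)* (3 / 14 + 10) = 23475 / 112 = 209.60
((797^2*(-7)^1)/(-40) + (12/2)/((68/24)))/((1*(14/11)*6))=831504421/57120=14557.15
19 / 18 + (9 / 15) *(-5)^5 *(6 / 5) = -40481 / 18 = -2248.94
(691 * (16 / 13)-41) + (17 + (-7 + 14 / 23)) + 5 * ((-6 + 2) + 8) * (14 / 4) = 266131 / 299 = 890.07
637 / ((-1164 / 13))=-7.11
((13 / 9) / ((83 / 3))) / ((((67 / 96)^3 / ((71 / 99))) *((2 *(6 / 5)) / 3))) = 37806080 / 274596619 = 0.14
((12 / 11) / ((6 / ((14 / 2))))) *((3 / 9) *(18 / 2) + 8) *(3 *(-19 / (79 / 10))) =-7980 / 79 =-101.01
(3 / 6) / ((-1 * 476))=-1 / 952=-0.00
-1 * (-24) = 24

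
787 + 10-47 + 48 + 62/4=1627/2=813.50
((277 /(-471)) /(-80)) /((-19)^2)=277 /13602480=0.00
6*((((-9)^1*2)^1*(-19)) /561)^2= 77976 /34969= 2.23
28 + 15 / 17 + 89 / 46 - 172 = -110405 / 782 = -141.18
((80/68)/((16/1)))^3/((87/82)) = 5125/13677792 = 0.00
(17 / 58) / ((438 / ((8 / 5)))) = 34 / 31755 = 0.00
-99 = -99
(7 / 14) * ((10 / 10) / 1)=1 / 2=0.50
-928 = -928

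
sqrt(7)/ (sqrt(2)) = sqrt(14)/ 2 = 1.87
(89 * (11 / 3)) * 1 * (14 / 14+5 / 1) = 1958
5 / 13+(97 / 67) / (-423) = 140444 / 368433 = 0.38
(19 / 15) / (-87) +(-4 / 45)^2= -0.01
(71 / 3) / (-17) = -1.39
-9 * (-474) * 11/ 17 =46926/ 17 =2760.35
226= 226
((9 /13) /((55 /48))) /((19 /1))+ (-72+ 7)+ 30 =-475043 /13585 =-34.97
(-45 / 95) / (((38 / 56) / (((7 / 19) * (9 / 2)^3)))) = -321489 / 13718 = -23.44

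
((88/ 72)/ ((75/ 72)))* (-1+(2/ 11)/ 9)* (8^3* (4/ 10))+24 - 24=-794624/ 3375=-235.44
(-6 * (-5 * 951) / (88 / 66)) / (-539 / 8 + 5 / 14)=-44380 / 139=-319.28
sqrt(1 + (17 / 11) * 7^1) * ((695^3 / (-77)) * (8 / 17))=-2685619000 * sqrt(1430) / 14399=-7053100.75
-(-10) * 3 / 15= 2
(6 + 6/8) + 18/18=31/4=7.75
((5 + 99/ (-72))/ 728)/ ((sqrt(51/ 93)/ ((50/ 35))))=145 * sqrt(527)/ 346528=0.01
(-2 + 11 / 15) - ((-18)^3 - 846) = 100151 / 15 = 6676.73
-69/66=-23/22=-1.05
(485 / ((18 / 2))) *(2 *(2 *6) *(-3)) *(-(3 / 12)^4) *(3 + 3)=1455 / 16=90.94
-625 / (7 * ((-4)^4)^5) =-625 / 7696581394432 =-0.00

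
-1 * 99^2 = -9801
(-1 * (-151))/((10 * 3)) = 151/30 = 5.03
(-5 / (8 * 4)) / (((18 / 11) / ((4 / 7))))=-55 / 1008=-0.05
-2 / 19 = -0.11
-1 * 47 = -47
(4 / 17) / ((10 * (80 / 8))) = 1 / 425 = 0.00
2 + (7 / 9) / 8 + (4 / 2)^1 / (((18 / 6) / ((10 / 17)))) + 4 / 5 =20131 / 6120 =3.29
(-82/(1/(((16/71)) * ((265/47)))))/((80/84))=-365064/3337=-109.40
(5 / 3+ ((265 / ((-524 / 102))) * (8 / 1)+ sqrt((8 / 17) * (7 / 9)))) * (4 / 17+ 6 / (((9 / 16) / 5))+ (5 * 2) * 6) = -935552800 / 20043+ 11584 * sqrt(238) / 2601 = -46608.58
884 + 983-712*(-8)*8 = 47435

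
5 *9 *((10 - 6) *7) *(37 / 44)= 11655 / 11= 1059.55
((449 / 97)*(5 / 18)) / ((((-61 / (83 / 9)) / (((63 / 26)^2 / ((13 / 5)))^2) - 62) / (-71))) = 64323545414625 / 44598813538196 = 1.44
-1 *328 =-328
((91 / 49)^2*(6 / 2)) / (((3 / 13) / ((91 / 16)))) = 28561 / 112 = 255.01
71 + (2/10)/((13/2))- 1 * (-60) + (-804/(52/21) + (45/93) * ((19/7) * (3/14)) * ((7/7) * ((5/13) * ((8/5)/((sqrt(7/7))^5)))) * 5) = -192.80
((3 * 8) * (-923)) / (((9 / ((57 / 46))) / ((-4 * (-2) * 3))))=-1683552 / 23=-73197.91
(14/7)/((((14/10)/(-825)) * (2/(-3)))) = 1767.86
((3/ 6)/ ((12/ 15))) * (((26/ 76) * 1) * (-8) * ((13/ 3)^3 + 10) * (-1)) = 160355/ 1026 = 156.29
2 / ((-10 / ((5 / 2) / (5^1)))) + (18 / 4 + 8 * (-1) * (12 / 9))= -94 / 15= -6.27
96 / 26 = 48 / 13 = 3.69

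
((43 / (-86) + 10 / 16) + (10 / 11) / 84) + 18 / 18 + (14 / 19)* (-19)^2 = 493667 / 1848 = 267.14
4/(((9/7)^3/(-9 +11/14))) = -11270/729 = -15.46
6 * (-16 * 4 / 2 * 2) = -384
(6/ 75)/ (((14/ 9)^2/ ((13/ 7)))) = 1053/ 17150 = 0.06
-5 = -5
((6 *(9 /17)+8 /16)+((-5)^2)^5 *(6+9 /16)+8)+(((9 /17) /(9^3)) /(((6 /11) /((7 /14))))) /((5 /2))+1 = 64086926.74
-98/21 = -14/3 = -4.67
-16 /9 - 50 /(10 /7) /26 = -731 /234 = -3.12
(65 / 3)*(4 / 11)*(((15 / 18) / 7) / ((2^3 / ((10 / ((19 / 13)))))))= 21125 / 26334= 0.80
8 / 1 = 8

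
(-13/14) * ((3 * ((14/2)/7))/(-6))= 13/28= 0.46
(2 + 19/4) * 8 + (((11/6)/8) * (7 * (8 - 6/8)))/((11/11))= 12601/192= 65.63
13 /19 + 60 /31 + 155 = 92838 /589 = 157.62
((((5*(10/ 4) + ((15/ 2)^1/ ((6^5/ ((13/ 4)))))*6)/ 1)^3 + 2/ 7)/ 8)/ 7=566984784928007/ 16181071183872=35.04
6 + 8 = 14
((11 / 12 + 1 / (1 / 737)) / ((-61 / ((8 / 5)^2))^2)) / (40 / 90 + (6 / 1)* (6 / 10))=388608 / 1209325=0.32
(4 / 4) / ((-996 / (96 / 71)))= -8 / 5893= -0.00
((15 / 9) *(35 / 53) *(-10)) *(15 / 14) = -625 / 53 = -11.79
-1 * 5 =-5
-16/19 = -0.84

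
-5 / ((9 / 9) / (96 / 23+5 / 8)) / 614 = -4415 / 112976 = -0.04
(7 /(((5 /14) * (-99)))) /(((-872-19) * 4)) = 49 /882090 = 0.00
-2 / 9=-0.22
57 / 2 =28.50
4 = 4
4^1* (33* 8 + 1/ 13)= 13732/ 13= 1056.31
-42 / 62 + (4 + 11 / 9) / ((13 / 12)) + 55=71504 / 1209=59.14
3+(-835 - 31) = -863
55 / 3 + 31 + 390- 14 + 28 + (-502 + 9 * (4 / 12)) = -137 / 3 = -45.67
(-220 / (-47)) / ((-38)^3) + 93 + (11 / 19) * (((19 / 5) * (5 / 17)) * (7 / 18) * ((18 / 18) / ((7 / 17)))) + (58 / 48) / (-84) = 20276276101 / 216634656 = 93.60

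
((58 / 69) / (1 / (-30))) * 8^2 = -37120 / 23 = -1613.91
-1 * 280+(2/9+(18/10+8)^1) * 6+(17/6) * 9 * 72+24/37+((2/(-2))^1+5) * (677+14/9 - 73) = 6724942/1665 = 4039.00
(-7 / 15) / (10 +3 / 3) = -7 / 165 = -0.04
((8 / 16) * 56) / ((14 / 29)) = 58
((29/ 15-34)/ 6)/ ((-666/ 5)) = 13/ 324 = 0.04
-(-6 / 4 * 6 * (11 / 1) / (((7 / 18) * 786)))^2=-88209 / 840889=-0.10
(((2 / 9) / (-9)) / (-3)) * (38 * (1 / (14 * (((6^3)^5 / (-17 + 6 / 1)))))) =-209 / 399892329381888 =-0.00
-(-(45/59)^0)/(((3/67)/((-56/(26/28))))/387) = -521239.38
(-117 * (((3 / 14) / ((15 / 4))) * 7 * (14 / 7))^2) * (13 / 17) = -24336 / 425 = -57.26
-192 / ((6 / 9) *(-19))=288 / 19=15.16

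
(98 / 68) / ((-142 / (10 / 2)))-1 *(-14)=67347 / 4828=13.95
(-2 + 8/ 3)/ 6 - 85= -764/ 9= -84.89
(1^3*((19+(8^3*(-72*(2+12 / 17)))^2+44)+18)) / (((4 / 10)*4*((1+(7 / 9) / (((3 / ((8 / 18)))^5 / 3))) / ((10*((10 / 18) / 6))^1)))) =5757138660.22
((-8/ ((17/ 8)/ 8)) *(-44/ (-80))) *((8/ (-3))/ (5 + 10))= 11264/ 3825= 2.94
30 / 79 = 0.38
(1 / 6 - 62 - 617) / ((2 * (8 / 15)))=-20365 / 32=-636.41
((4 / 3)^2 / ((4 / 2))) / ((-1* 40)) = -0.02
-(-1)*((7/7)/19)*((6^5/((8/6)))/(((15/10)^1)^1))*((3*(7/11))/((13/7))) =571536/2717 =210.36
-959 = -959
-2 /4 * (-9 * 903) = 8127 /2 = 4063.50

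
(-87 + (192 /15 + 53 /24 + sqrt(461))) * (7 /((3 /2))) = -60473 /180 + 14 * sqrt(461) /3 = -235.76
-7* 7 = -49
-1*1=-1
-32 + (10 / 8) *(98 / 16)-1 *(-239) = 6869 / 32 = 214.66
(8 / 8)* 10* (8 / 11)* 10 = 800 / 11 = 72.73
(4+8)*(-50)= -600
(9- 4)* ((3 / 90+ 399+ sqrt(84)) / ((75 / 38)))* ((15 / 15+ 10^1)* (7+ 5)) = 3344* sqrt(21) / 5+ 10007756 / 75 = 136501.57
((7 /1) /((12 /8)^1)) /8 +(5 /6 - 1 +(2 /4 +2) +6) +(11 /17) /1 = 1951 /204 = 9.56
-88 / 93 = -0.95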